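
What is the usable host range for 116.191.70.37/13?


Network: 116.184.0.0
Broadcast: 116.191.255.255
First usable = network + 1
Last usable = broadcast - 1
Range: 116.184.0.1 to 116.191.255.254


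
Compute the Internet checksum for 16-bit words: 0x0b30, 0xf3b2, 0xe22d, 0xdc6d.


Sum all words (with carry folding):
+ 0x0b30 = 0x0b30
+ 0xf3b2 = 0xfee2
+ 0xe22d = 0xe110
+ 0xdc6d = 0xbd7e
One's complement: ~0xbd7e
Checksum = 0x4281


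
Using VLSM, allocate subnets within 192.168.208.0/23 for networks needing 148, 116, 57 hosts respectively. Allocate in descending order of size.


148 hosts -> /24 (254 usable): 192.168.208.0/24
116 hosts -> /25 (126 usable): 192.168.209.0/25
57 hosts -> /26 (62 usable): 192.168.209.128/26
Allocation: 192.168.208.0/24 (148 hosts, 254 usable); 192.168.209.0/25 (116 hosts, 126 usable); 192.168.209.128/26 (57 hosts, 62 usable)


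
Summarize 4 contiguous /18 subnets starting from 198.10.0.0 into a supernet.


Original prefix: /18
Number of subnets: 4 = 2^2
New prefix = 18 - 2 = 16
Supernet: 198.10.0.0/16


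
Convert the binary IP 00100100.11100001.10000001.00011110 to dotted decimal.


00100100 = 36
11100001 = 225
10000001 = 129
00011110 = 30
IP: 36.225.129.30


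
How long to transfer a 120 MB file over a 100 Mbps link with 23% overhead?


Effective throughput = 100 * (1 - 23/100) = 77 Mbps
File size in Mb = 120 * 8 = 960 Mb
Time = 960 / 77
Time = 12.4675 seconds


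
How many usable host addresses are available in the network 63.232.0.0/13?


Host bits = 32 - 13 = 19
Total addresses = 2^19 = 524288
Usable = total - 2 (network and broadcast)
Usable hosts: 524286


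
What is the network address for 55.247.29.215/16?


IP:   00110111.11110111.00011101.11010111
Mask: 11111111.11111111.00000000.00000000
AND operation:
Net:  00110111.11110111.00000000.00000000
Network: 55.247.0.0/16


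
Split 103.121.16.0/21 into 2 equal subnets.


New prefix = 21 + 1 = 22
Each subnet has 1024 addresses
  103.121.16.0/22
  103.121.20.0/22
Subnets: 103.121.16.0/22, 103.121.20.0/22


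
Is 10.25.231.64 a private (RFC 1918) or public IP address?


RFC 1918 private ranges:
  10.0.0.0/8 (10.0.0.0 - 10.255.255.255)
  172.16.0.0/12 (172.16.0.0 - 172.31.255.255)
  192.168.0.0/16 (192.168.0.0 - 192.168.255.255)
Private (in 10.0.0.0/8)


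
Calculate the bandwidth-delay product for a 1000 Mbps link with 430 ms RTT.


BDP = bandwidth * RTT
= 1000 Mbps * 430 ms
= 1000 * 1e6 * 430 / 1000 bits
= 430000000 bits
= 53750000 bytes
= 52490.2344 KB
BDP = 430000000 bits (53750000 bytes)


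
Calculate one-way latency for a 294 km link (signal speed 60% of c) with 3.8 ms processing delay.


Speed = 0.6 * 3e5 km/s = 180000 km/s
Propagation delay = 294 / 180000 = 0.0016 s = 1.6333 ms
Processing delay = 3.8 ms
Total one-way latency = 5.4333 ms


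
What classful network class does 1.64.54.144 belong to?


First octet: 1
Binary: 00000001
0xxxxxxx -> Class A (1-126)
Class A, default mask 255.0.0.0 (/8)


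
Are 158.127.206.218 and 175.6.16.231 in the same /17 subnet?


Mask: 255.255.128.0
158.127.206.218 AND mask = 158.127.128.0
175.6.16.231 AND mask = 175.6.0.0
No, different subnets (158.127.128.0 vs 175.6.0.0)


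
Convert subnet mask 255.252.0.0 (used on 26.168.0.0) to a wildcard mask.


Subnet mask: 255.252.0.0
Wildcard = 255.255.255.255 - subnet mask
255 - 255 = 0
255 - 252 = 3
255 - 0 = 255
255 - 0 = 255
Wildcard: 0.3.255.255


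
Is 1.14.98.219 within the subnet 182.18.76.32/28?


Subnet network: 182.18.76.32
Test IP AND mask: 1.14.98.208
No, 1.14.98.219 is not in 182.18.76.32/28


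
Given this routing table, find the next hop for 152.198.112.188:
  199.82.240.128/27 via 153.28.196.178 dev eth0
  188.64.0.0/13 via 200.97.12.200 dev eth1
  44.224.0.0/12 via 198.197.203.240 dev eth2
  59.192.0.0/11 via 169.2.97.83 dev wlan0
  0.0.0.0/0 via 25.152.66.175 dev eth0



Longest prefix match for 152.198.112.188:
  /27 199.82.240.128: no
  /13 188.64.0.0: no
  /12 44.224.0.0: no
  /11 59.192.0.0: no
  /0 0.0.0.0: MATCH
Selected: next-hop 25.152.66.175 via eth0 (matched /0)


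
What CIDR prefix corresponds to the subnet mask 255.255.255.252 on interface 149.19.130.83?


Binary: 11111111.11111111.11111111.11111100
Count leading 1s
Prefix: /30


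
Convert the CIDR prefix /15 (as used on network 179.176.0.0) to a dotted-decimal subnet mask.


/15 means 15 network bits, 17 host bits
Binary: 11111111111111100000000000000000
Mask: 255.254.0.0


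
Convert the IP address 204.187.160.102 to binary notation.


204 = 11001100
187 = 10111011
160 = 10100000
102 = 01100110
Binary: 11001100.10111011.10100000.01100110


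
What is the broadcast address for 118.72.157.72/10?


Network: 118.64.0.0/10
Host bits = 22
Set all host bits to 1:
Broadcast: 118.127.255.255


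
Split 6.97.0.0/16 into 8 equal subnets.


New prefix = 16 + 3 = 19
Each subnet has 8192 addresses
  6.97.0.0/19
  6.97.32.0/19
  6.97.64.0/19
  6.97.96.0/19
  6.97.128.0/19
  6.97.160.0/19
  6.97.192.0/19
  6.97.224.0/19
Subnets: 6.97.0.0/19, 6.97.32.0/19, 6.97.64.0/19, 6.97.96.0/19, 6.97.128.0/19, 6.97.160.0/19, 6.97.192.0/19, 6.97.224.0/19


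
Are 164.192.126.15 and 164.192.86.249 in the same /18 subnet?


Mask: 255.255.192.0
164.192.126.15 AND mask = 164.192.64.0
164.192.86.249 AND mask = 164.192.64.0
Yes, same subnet (164.192.64.0)


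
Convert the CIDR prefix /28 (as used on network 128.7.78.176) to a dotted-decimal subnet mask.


/28 means 28 network bits, 4 host bits
Binary: 11111111111111111111111111110000
Mask: 255.255.255.240


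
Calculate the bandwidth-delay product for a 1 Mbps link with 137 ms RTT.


BDP = bandwidth * RTT
= 1 Mbps * 137 ms
= 1 * 1e6 * 137 / 1000 bits
= 137000 bits
= 17125 bytes
= 16.7236 KB
BDP = 137000 bits (17125 bytes)


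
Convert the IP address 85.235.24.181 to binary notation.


85 = 01010101
235 = 11101011
24 = 00011000
181 = 10110101
Binary: 01010101.11101011.00011000.10110101


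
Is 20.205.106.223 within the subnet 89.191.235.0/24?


Subnet network: 89.191.235.0
Test IP AND mask: 20.205.106.0
No, 20.205.106.223 is not in 89.191.235.0/24


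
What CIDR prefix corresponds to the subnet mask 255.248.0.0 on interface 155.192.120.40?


Binary: 11111111.11111000.00000000.00000000
Count leading 1s
Prefix: /13


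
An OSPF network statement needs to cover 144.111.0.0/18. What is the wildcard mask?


Subnet mask: 255.255.192.0
Wildcard = 255.255.255.255 - subnet mask
255 - 255 = 0
255 - 255 = 0
255 - 192 = 63
255 - 0 = 255
Wildcard: 0.0.63.255


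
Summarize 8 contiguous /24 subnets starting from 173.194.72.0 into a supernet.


Original prefix: /24
Number of subnets: 8 = 2^3
New prefix = 24 - 3 = 21
Supernet: 173.194.72.0/21


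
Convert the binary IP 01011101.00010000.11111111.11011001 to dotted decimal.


01011101 = 93
00010000 = 16
11111111 = 255
11011001 = 217
IP: 93.16.255.217


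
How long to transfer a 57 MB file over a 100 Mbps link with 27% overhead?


Effective throughput = 100 * (1 - 27/100) = 73 Mbps
File size in Mb = 57 * 8 = 456 Mb
Time = 456 / 73
Time = 6.2466 seconds


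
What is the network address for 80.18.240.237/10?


IP:   01010000.00010010.11110000.11101101
Mask: 11111111.11000000.00000000.00000000
AND operation:
Net:  01010000.00000000.00000000.00000000
Network: 80.0.0.0/10


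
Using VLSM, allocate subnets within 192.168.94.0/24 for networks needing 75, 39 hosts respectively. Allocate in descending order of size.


75 hosts -> /25 (126 usable): 192.168.94.0/25
39 hosts -> /26 (62 usable): 192.168.94.128/26
Allocation: 192.168.94.0/25 (75 hosts, 126 usable); 192.168.94.128/26 (39 hosts, 62 usable)


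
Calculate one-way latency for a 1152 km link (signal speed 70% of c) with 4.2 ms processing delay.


Speed = 0.7 * 3e5 km/s = 210000 km/s
Propagation delay = 1152 / 210000 = 0.0055 s = 5.4857 ms
Processing delay = 4.2 ms
Total one-way latency = 9.6857 ms


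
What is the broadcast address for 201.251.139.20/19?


Network: 201.251.128.0/19
Host bits = 13
Set all host bits to 1:
Broadcast: 201.251.159.255


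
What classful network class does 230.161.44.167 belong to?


First octet: 230
Binary: 11100110
1110xxxx -> Class D (224-239)
Class D (multicast), default mask N/A


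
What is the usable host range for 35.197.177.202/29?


Network: 35.197.177.200
Broadcast: 35.197.177.207
First usable = network + 1
Last usable = broadcast - 1
Range: 35.197.177.201 to 35.197.177.206


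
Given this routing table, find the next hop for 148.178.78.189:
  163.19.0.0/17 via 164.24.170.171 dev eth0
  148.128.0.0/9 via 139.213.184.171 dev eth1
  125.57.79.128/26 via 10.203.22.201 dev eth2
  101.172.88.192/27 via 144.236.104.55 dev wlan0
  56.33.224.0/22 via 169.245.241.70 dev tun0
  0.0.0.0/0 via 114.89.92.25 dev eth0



Longest prefix match for 148.178.78.189:
  /17 163.19.0.0: no
  /9 148.128.0.0: MATCH
  /26 125.57.79.128: no
  /27 101.172.88.192: no
  /22 56.33.224.0: no
  /0 0.0.0.0: MATCH
Selected: next-hop 139.213.184.171 via eth1 (matched /9)


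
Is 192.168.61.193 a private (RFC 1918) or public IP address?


RFC 1918 private ranges:
  10.0.0.0/8 (10.0.0.0 - 10.255.255.255)
  172.16.0.0/12 (172.16.0.0 - 172.31.255.255)
  192.168.0.0/16 (192.168.0.0 - 192.168.255.255)
Private (in 192.168.0.0/16)


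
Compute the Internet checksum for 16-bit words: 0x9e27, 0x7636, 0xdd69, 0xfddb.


Sum all words (with carry folding):
+ 0x9e27 = 0x9e27
+ 0x7636 = 0x145e
+ 0xdd69 = 0xf1c7
+ 0xfddb = 0xefa3
One's complement: ~0xefa3
Checksum = 0x105c


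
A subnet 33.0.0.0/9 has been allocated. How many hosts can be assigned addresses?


Host bits = 32 - 9 = 23
Total addresses = 2^23 = 8388608
Usable = total - 2 (network and broadcast)
Usable hosts: 8388606


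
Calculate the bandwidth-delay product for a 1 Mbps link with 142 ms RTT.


BDP = bandwidth * RTT
= 1 Mbps * 142 ms
= 1 * 1e6 * 142 / 1000 bits
= 142000 bits
= 17750 bytes
= 17.334 KB
BDP = 142000 bits (17750 bytes)


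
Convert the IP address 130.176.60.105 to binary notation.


130 = 10000010
176 = 10110000
60 = 00111100
105 = 01101001
Binary: 10000010.10110000.00111100.01101001


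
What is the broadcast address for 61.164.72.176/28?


Network: 61.164.72.176/28
Host bits = 4
Set all host bits to 1:
Broadcast: 61.164.72.191


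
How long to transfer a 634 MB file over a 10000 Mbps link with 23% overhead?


Effective throughput = 10000 * (1 - 23/100) = 7700 Mbps
File size in Mb = 634 * 8 = 5072 Mb
Time = 5072 / 7700
Time = 0.6587 seconds


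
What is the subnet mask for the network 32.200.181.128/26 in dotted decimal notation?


/26 means 26 network bits, 6 host bits
Binary: 11111111111111111111111111000000
Mask: 255.255.255.192


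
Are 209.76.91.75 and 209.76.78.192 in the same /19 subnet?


Mask: 255.255.224.0
209.76.91.75 AND mask = 209.76.64.0
209.76.78.192 AND mask = 209.76.64.0
Yes, same subnet (209.76.64.0)


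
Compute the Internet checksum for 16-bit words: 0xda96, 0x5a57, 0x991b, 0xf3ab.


Sum all words (with carry folding):
+ 0xda96 = 0xda96
+ 0x5a57 = 0x34ee
+ 0x991b = 0xce09
+ 0xf3ab = 0xc1b5
One's complement: ~0xc1b5
Checksum = 0x3e4a


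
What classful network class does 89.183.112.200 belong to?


First octet: 89
Binary: 01011001
0xxxxxxx -> Class A (1-126)
Class A, default mask 255.0.0.0 (/8)


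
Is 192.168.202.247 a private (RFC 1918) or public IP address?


RFC 1918 private ranges:
  10.0.0.0/8 (10.0.0.0 - 10.255.255.255)
  172.16.0.0/12 (172.16.0.0 - 172.31.255.255)
  192.168.0.0/16 (192.168.0.0 - 192.168.255.255)
Private (in 192.168.0.0/16)


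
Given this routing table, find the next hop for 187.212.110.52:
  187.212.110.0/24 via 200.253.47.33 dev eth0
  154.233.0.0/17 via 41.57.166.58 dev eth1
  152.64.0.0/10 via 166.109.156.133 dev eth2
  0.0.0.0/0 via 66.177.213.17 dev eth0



Longest prefix match for 187.212.110.52:
  /24 187.212.110.0: MATCH
  /17 154.233.0.0: no
  /10 152.64.0.0: no
  /0 0.0.0.0: MATCH
Selected: next-hop 200.253.47.33 via eth0 (matched /24)


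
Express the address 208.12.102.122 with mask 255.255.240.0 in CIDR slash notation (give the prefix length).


Binary: 11111111.11111111.11110000.00000000
Count leading 1s
Prefix: /20


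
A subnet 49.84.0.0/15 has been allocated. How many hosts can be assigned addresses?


Host bits = 32 - 15 = 17
Total addresses = 2^17 = 131072
Usable = total - 2 (network and broadcast)
Usable hosts: 131070


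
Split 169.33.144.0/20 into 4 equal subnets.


New prefix = 20 + 2 = 22
Each subnet has 1024 addresses
  169.33.144.0/22
  169.33.148.0/22
  169.33.152.0/22
  169.33.156.0/22
Subnets: 169.33.144.0/22, 169.33.148.0/22, 169.33.152.0/22, 169.33.156.0/22


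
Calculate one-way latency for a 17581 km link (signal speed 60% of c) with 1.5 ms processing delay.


Speed = 0.6 * 3e5 km/s = 180000 km/s
Propagation delay = 17581 / 180000 = 0.0977 s = 97.6722 ms
Processing delay = 1.5 ms
Total one-way latency = 99.1722 ms


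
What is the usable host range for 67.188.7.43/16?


Network: 67.188.0.0
Broadcast: 67.188.255.255
First usable = network + 1
Last usable = broadcast - 1
Range: 67.188.0.1 to 67.188.255.254


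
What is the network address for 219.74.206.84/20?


IP:   11011011.01001010.11001110.01010100
Mask: 11111111.11111111.11110000.00000000
AND operation:
Net:  11011011.01001010.11000000.00000000
Network: 219.74.192.0/20


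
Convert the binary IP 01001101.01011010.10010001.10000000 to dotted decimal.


01001101 = 77
01011010 = 90
10010001 = 145
10000000 = 128
IP: 77.90.145.128


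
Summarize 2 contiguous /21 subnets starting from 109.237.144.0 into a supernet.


Original prefix: /21
Number of subnets: 2 = 2^1
New prefix = 21 - 1 = 20
Supernet: 109.237.144.0/20


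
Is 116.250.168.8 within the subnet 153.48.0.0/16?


Subnet network: 153.48.0.0
Test IP AND mask: 116.250.0.0
No, 116.250.168.8 is not in 153.48.0.0/16


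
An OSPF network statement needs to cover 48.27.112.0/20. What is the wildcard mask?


Subnet mask: 255.255.240.0
Wildcard = 255.255.255.255 - subnet mask
255 - 255 = 0
255 - 255 = 0
255 - 240 = 15
255 - 0 = 255
Wildcard: 0.0.15.255


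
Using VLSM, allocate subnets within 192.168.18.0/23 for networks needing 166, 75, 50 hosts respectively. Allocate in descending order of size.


166 hosts -> /24 (254 usable): 192.168.18.0/24
75 hosts -> /25 (126 usable): 192.168.19.0/25
50 hosts -> /26 (62 usable): 192.168.19.128/26
Allocation: 192.168.18.0/24 (166 hosts, 254 usable); 192.168.19.0/25 (75 hosts, 126 usable); 192.168.19.128/26 (50 hosts, 62 usable)


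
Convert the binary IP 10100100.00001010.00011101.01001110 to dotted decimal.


10100100 = 164
00001010 = 10
00011101 = 29
01001110 = 78
IP: 164.10.29.78


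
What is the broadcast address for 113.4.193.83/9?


Network: 113.0.0.0/9
Host bits = 23
Set all host bits to 1:
Broadcast: 113.127.255.255


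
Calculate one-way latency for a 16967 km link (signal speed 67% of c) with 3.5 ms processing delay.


Speed = 0.67 * 3e5 km/s = 201000 km/s
Propagation delay = 16967 / 201000 = 0.0844 s = 84.4129 ms
Processing delay = 3.5 ms
Total one-way latency = 87.9129 ms


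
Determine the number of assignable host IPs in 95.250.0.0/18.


Host bits = 32 - 18 = 14
Total addresses = 2^14 = 16384
Usable = total - 2 (network and broadcast)
Usable hosts: 16382


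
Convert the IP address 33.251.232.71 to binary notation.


33 = 00100001
251 = 11111011
232 = 11101000
71 = 01000111
Binary: 00100001.11111011.11101000.01000111


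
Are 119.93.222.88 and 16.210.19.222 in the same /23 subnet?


Mask: 255.255.254.0
119.93.222.88 AND mask = 119.93.222.0
16.210.19.222 AND mask = 16.210.18.0
No, different subnets (119.93.222.0 vs 16.210.18.0)


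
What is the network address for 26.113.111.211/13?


IP:   00011010.01110001.01101111.11010011
Mask: 11111111.11111000.00000000.00000000
AND operation:
Net:  00011010.01110000.00000000.00000000
Network: 26.112.0.0/13


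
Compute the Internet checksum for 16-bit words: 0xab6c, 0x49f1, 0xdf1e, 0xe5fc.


Sum all words (with carry folding):
+ 0xab6c = 0xab6c
+ 0x49f1 = 0xf55d
+ 0xdf1e = 0xd47c
+ 0xe5fc = 0xba79
One's complement: ~0xba79
Checksum = 0x4586


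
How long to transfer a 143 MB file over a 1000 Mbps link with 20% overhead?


Effective throughput = 1000 * (1 - 20/100) = 800 Mbps
File size in Mb = 143 * 8 = 1144 Mb
Time = 1144 / 800
Time = 1.43 seconds


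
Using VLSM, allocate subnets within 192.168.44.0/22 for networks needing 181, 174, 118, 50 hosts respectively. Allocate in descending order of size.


181 hosts -> /24 (254 usable): 192.168.44.0/24
174 hosts -> /24 (254 usable): 192.168.45.0/24
118 hosts -> /25 (126 usable): 192.168.46.0/25
50 hosts -> /26 (62 usable): 192.168.46.128/26
Allocation: 192.168.44.0/24 (181 hosts, 254 usable); 192.168.45.0/24 (174 hosts, 254 usable); 192.168.46.0/25 (118 hosts, 126 usable); 192.168.46.128/26 (50 hosts, 62 usable)


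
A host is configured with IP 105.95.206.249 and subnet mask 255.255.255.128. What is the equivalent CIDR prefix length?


Binary: 11111111.11111111.11111111.10000000
Count leading 1s
Prefix: /25


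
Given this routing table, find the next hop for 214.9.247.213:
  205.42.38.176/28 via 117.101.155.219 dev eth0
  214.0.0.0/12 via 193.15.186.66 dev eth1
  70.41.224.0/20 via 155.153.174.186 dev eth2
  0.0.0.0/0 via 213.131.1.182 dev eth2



Longest prefix match for 214.9.247.213:
  /28 205.42.38.176: no
  /12 214.0.0.0: MATCH
  /20 70.41.224.0: no
  /0 0.0.0.0: MATCH
Selected: next-hop 193.15.186.66 via eth1 (matched /12)


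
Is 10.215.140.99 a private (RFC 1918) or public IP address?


RFC 1918 private ranges:
  10.0.0.0/8 (10.0.0.0 - 10.255.255.255)
  172.16.0.0/12 (172.16.0.0 - 172.31.255.255)
  192.168.0.0/16 (192.168.0.0 - 192.168.255.255)
Private (in 10.0.0.0/8)


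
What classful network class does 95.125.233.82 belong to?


First octet: 95
Binary: 01011111
0xxxxxxx -> Class A (1-126)
Class A, default mask 255.0.0.0 (/8)


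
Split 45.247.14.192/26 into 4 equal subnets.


New prefix = 26 + 2 = 28
Each subnet has 16 addresses
  45.247.14.192/28
  45.247.14.208/28
  45.247.14.224/28
  45.247.14.240/28
Subnets: 45.247.14.192/28, 45.247.14.208/28, 45.247.14.224/28, 45.247.14.240/28


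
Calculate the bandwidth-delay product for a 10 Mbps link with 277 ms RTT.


BDP = bandwidth * RTT
= 10 Mbps * 277 ms
= 10 * 1e6 * 277 / 1000 bits
= 2770000 bits
= 346250 bytes
= 338.1348 KB
BDP = 2770000 bits (346250 bytes)


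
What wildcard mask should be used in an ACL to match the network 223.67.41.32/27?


Subnet mask: 255.255.255.224
Wildcard = 255.255.255.255 - subnet mask
255 - 255 = 0
255 - 255 = 0
255 - 255 = 0
255 - 224 = 31
Wildcard: 0.0.0.31


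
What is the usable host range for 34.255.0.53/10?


Network: 34.192.0.0
Broadcast: 34.255.255.255
First usable = network + 1
Last usable = broadcast - 1
Range: 34.192.0.1 to 34.255.255.254


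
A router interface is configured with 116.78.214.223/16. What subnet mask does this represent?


/16 means 16 network bits, 16 host bits
Binary: 11111111111111110000000000000000
Mask: 255.255.0.0


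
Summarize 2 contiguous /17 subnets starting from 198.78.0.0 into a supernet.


Original prefix: /17
Number of subnets: 2 = 2^1
New prefix = 17 - 1 = 16
Supernet: 198.78.0.0/16


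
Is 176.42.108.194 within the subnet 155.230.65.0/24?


Subnet network: 155.230.65.0
Test IP AND mask: 176.42.108.0
No, 176.42.108.194 is not in 155.230.65.0/24


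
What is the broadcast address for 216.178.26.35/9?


Network: 216.128.0.0/9
Host bits = 23
Set all host bits to 1:
Broadcast: 216.255.255.255


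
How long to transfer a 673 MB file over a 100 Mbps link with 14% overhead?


Effective throughput = 100 * (1 - 14/100) = 86 Mbps
File size in Mb = 673 * 8 = 5384 Mb
Time = 5384 / 86
Time = 62.6047 seconds


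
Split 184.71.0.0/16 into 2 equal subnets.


New prefix = 16 + 1 = 17
Each subnet has 32768 addresses
  184.71.0.0/17
  184.71.128.0/17
Subnets: 184.71.0.0/17, 184.71.128.0/17


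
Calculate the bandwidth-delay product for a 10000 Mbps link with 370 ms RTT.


BDP = bandwidth * RTT
= 10000 Mbps * 370 ms
= 10000 * 1e6 * 370 / 1000 bits
= 3700000000 bits
= 462500000 bytes
= 451660.1562 KB
BDP = 3700000000 bits (462500000 bytes)


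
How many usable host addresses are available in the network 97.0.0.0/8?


Host bits = 32 - 8 = 24
Total addresses = 2^24 = 16777216
Usable = total - 2 (network and broadcast)
Usable hosts: 16777214


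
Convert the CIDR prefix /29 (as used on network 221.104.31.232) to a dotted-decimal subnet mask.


/29 means 29 network bits, 3 host bits
Binary: 11111111111111111111111111111000
Mask: 255.255.255.248


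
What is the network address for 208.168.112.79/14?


IP:   11010000.10101000.01110000.01001111
Mask: 11111111.11111100.00000000.00000000
AND operation:
Net:  11010000.10101000.00000000.00000000
Network: 208.168.0.0/14


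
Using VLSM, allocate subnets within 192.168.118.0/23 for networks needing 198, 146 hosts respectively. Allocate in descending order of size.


198 hosts -> /24 (254 usable): 192.168.118.0/24
146 hosts -> /24 (254 usable): 192.168.119.0/24
Allocation: 192.168.118.0/24 (198 hosts, 254 usable); 192.168.119.0/24 (146 hosts, 254 usable)


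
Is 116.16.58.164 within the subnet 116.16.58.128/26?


Subnet network: 116.16.58.128
Test IP AND mask: 116.16.58.128
Yes, 116.16.58.164 is in 116.16.58.128/26


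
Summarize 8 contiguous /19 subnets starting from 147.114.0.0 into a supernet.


Original prefix: /19
Number of subnets: 8 = 2^3
New prefix = 19 - 3 = 16
Supernet: 147.114.0.0/16


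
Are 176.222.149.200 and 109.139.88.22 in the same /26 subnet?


Mask: 255.255.255.192
176.222.149.200 AND mask = 176.222.149.192
109.139.88.22 AND mask = 109.139.88.0
No, different subnets (176.222.149.192 vs 109.139.88.0)


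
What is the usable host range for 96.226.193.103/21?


Network: 96.226.192.0
Broadcast: 96.226.199.255
First usable = network + 1
Last usable = broadcast - 1
Range: 96.226.192.1 to 96.226.199.254


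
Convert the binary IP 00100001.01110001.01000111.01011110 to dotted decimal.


00100001 = 33
01110001 = 113
01000111 = 71
01011110 = 94
IP: 33.113.71.94


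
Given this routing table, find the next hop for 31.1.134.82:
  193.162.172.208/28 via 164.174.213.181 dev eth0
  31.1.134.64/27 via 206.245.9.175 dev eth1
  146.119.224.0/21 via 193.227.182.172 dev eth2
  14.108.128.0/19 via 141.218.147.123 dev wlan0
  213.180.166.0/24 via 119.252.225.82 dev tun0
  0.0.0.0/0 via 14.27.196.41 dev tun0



Longest prefix match for 31.1.134.82:
  /28 193.162.172.208: no
  /27 31.1.134.64: MATCH
  /21 146.119.224.0: no
  /19 14.108.128.0: no
  /24 213.180.166.0: no
  /0 0.0.0.0: MATCH
Selected: next-hop 206.245.9.175 via eth1 (matched /27)


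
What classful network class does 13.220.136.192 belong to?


First octet: 13
Binary: 00001101
0xxxxxxx -> Class A (1-126)
Class A, default mask 255.0.0.0 (/8)


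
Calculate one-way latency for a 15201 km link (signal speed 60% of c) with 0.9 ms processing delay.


Speed = 0.6 * 3e5 km/s = 180000 km/s
Propagation delay = 15201 / 180000 = 0.0844 s = 84.45 ms
Processing delay = 0.9 ms
Total one-way latency = 85.35 ms


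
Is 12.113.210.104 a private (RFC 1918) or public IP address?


RFC 1918 private ranges:
  10.0.0.0/8 (10.0.0.0 - 10.255.255.255)
  172.16.0.0/12 (172.16.0.0 - 172.31.255.255)
  192.168.0.0/16 (192.168.0.0 - 192.168.255.255)
Public (not in any RFC 1918 range)


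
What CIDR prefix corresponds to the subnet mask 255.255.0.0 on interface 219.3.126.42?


Binary: 11111111.11111111.00000000.00000000
Count leading 1s
Prefix: /16


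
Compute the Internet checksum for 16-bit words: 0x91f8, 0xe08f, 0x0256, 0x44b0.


Sum all words (with carry folding):
+ 0x91f8 = 0x91f8
+ 0xe08f = 0x7288
+ 0x0256 = 0x74de
+ 0x44b0 = 0xb98e
One's complement: ~0xb98e
Checksum = 0x4671


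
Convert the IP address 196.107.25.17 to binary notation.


196 = 11000100
107 = 01101011
25 = 00011001
17 = 00010001
Binary: 11000100.01101011.00011001.00010001


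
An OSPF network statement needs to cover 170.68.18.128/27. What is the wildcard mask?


Subnet mask: 255.255.255.224
Wildcard = 255.255.255.255 - subnet mask
255 - 255 = 0
255 - 255 = 0
255 - 255 = 0
255 - 224 = 31
Wildcard: 0.0.0.31


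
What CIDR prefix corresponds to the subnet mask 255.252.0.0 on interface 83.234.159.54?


Binary: 11111111.11111100.00000000.00000000
Count leading 1s
Prefix: /14


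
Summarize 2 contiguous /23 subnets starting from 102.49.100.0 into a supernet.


Original prefix: /23
Number of subnets: 2 = 2^1
New prefix = 23 - 1 = 22
Supernet: 102.49.100.0/22


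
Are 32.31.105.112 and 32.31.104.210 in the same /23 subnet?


Mask: 255.255.254.0
32.31.105.112 AND mask = 32.31.104.0
32.31.104.210 AND mask = 32.31.104.0
Yes, same subnet (32.31.104.0)


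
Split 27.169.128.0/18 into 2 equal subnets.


New prefix = 18 + 1 = 19
Each subnet has 8192 addresses
  27.169.128.0/19
  27.169.160.0/19
Subnets: 27.169.128.0/19, 27.169.160.0/19


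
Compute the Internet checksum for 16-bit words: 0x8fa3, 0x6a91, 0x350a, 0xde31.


Sum all words (with carry folding):
+ 0x8fa3 = 0x8fa3
+ 0x6a91 = 0xfa34
+ 0x350a = 0x2f3f
+ 0xde31 = 0x0d71
One's complement: ~0x0d71
Checksum = 0xf28e


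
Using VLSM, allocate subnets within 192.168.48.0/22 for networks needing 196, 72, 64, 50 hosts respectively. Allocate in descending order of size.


196 hosts -> /24 (254 usable): 192.168.48.0/24
72 hosts -> /25 (126 usable): 192.168.49.0/25
64 hosts -> /25 (126 usable): 192.168.49.128/25
50 hosts -> /26 (62 usable): 192.168.50.0/26
Allocation: 192.168.48.0/24 (196 hosts, 254 usable); 192.168.49.0/25 (72 hosts, 126 usable); 192.168.49.128/25 (64 hosts, 126 usable); 192.168.50.0/26 (50 hosts, 62 usable)


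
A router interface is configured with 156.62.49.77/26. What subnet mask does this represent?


/26 means 26 network bits, 6 host bits
Binary: 11111111111111111111111111000000
Mask: 255.255.255.192


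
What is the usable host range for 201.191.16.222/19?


Network: 201.191.0.0
Broadcast: 201.191.31.255
First usable = network + 1
Last usable = broadcast - 1
Range: 201.191.0.1 to 201.191.31.254


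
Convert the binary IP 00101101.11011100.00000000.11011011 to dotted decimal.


00101101 = 45
11011100 = 220
00000000 = 0
11011011 = 219
IP: 45.220.0.219


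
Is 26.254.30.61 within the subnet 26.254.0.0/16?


Subnet network: 26.254.0.0
Test IP AND mask: 26.254.0.0
Yes, 26.254.30.61 is in 26.254.0.0/16


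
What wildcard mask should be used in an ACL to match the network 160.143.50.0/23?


Subnet mask: 255.255.254.0
Wildcard = 255.255.255.255 - subnet mask
255 - 255 = 0
255 - 255 = 0
255 - 254 = 1
255 - 0 = 255
Wildcard: 0.0.1.255


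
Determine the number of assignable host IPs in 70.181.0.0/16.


Host bits = 32 - 16 = 16
Total addresses = 2^16 = 65536
Usable = total - 2 (network and broadcast)
Usable hosts: 65534


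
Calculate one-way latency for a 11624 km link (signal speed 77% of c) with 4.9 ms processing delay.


Speed = 0.77 * 3e5 km/s = 231000 km/s
Propagation delay = 11624 / 231000 = 0.0503 s = 50.3203 ms
Processing delay = 4.9 ms
Total one-way latency = 55.2203 ms


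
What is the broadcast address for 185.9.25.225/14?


Network: 185.8.0.0/14
Host bits = 18
Set all host bits to 1:
Broadcast: 185.11.255.255


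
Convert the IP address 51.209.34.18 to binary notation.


51 = 00110011
209 = 11010001
34 = 00100010
18 = 00010010
Binary: 00110011.11010001.00100010.00010010


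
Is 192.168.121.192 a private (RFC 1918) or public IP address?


RFC 1918 private ranges:
  10.0.0.0/8 (10.0.0.0 - 10.255.255.255)
  172.16.0.0/12 (172.16.0.0 - 172.31.255.255)
  192.168.0.0/16 (192.168.0.0 - 192.168.255.255)
Private (in 192.168.0.0/16)


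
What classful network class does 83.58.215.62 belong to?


First octet: 83
Binary: 01010011
0xxxxxxx -> Class A (1-126)
Class A, default mask 255.0.0.0 (/8)


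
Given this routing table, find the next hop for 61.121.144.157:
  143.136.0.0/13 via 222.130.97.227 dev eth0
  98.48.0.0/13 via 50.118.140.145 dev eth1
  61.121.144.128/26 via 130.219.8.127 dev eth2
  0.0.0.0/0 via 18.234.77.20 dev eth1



Longest prefix match for 61.121.144.157:
  /13 143.136.0.0: no
  /13 98.48.0.0: no
  /26 61.121.144.128: MATCH
  /0 0.0.0.0: MATCH
Selected: next-hop 130.219.8.127 via eth2 (matched /26)


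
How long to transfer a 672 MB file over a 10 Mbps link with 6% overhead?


Effective throughput = 10 * (1 - 6/100) = 9.4 Mbps
File size in Mb = 672 * 8 = 5376 Mb
Time = 5376 / 9.4
Time = 571.9149 seconds


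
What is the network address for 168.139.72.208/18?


IP:   10101000.10001011.01001000.11010000
Mask: 11111111.11111111.11000000.00000000
AND operation:
Net:  10101000.10001011.01000000.00000000
Network: 168.139.64.0/18


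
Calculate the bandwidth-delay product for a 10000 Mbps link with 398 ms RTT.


BDP = bandwidth * RTT
= 10000 Mbps * 398 ms
= 10000 * 1e6 * 398 / 1000 bits
= 3980000000 bits
= 497500000 bytes
= 485839.8438 KB
BDP = 3980000000 bits (497500000 bytes)


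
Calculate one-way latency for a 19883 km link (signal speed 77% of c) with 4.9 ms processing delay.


Speed = 0.77 * 3e5 km/s = 231000 km/s
Propagation delay = 19883 / 231000 = 0.0861 s = 86.0736 ms
Processing delay = 4.9 ms
Total one-way latency = 90.9736 ms


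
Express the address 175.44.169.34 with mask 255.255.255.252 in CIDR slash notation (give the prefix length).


Binary: 11111111.11111111.11111111.11111100
Count leading 1s
Prefix: /30


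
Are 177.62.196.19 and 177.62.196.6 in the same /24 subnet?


Mask: 255.255.255.0
177.62.196.19 AND mask = 177.62.196.0
177.62.196.6 AND mask = 177.62.196.0
Yes, same subnet (177.62.196.0)


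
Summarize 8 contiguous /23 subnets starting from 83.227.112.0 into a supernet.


Original prefix: /23
Number of subnets: 8 = 2^3
New prefix = 23 - 3 = 20
Supernet: 83.227.112.0/20


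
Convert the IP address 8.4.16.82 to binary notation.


8 = 00001000
4 = 00000100
16 = 00010000
82 = 01010010
Binary: 00001000.00000100.00010000.01010010


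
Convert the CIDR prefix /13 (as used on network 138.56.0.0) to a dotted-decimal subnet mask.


/13 means 13 network bits, 19 host bits
Binary: 11111111111110000000000000000000
Mask: 255.248.0.0


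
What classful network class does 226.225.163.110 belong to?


First octet: 226
Binary: 11100010
1110xxxx -> Class D (224-239)
Class D (multicast), default mask N/A


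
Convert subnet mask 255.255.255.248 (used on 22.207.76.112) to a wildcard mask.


Subnet mask: 255.255.255.248
Wildcard = 255.255.255.255 - subnet mask
255 - 255 = 0
255 - 255 = 0
255 - 255 = 0
255 - 248 = 7
Wildcard: 0.0.0.7


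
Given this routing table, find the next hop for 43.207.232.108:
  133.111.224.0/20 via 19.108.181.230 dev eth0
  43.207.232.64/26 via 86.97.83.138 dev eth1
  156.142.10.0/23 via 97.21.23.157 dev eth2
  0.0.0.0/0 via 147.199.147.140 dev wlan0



Longest prefix match for 43.207.232.108:
  /20 133.111.224.0: no
  /26 43.207.232.64: MATCH
  /23 156.142.10.0: no
  /0 0.0.0.0: MATCH
Selected: next-hop 86.97.83.138 via eth1 (matched /26)


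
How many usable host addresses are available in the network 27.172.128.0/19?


Host bits = 32 - 19 = 13
Total addresses = 2^13 = 8192
Usable = total - 2 (network and broadcast)
Usable hosts: 8190


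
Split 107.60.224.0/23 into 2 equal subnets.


New prefix = 23 + 1 = 24
Each subnet has 256 addresses
  107.60.224.0/24
  107.60.225.0/24
Subnets: 107.60.224.0/24, 107.60.225.0/24


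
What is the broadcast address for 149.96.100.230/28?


Network: 149.96.100.224/28
Host bits = 4
Set all host bits to 1:
Broadcast: 149.96.100.239


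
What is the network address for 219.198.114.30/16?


IP:   11011011.11000110.01110010.00011110
Mask: 11111111.11111111.00000000.00000000
AND operation:
Net:  11011011.11000110.00000000.00000000
Network: 219.198.0.0/16


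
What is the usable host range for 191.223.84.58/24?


Network: 191.223.84.0
Broadcast: 191.223.84.255
First usable = network + 1
Last usable = broadcast - 1
Range: 191.223.84.1 to 191.223.84.254


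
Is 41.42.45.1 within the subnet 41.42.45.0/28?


Subnet network: 41.42.45.0
Test IP AND mask: 41.42.45.0
Yes, 41.42.45.1 is in 41.42.45.0/28


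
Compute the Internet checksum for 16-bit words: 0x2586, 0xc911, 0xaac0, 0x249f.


Sum all words (with carry folding):
+ 0x2586 = 0x2586
+ 0xc911 = 0xee97
+ 0xaac0 = 0x9958
+ 0x249f = 0xbdf7
One's complement: ~0xbdf7
Checksum = 0x4208


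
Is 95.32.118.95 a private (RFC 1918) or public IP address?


RFC 1918 private ranges:
  10.0.0.0/8 (10.0.0.0 - 10.255.255.255)
  172.16.0.0/12 (172.16.0.0 - 172.31.255.255)
  192.168.0.0/16 (192.168.0.0 - 192.168.255.255)
Public (not in any RFC 1918 range)


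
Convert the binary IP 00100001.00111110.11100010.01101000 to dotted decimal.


00100001 = 33
00111110 = 62
11100010 = 226
01101000 = 104
IP: 33.62.226.104


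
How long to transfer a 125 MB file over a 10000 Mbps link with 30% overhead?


Effective throughput = 10000 * (1 - 30/100) = 7000 Mbps
File size in Mb = 125 * 8 = 1000 Mb
Time = 1000 / 7000
Time = 0.1429 seconds


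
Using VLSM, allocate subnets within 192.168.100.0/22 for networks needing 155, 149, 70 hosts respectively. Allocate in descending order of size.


155 hosts -> /24 (254 usable): 192.168.100.0/24
149 hosts -> /24 (254 usable): 192.168.101.0/24
70 hosts -> /25 (126 usable): 192.168.102.0/25
Allocation: 192.168.100.0/24 (155 hosts, 254 usable); 192.168.101.0/24 (149 hosts, 254 usable); 192.168.102.0/25 (70 hosts, 126 usable)


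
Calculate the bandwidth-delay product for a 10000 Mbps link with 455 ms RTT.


BDP = bandwidth * RTT
= 10000 Mbps * 455 ms
= 10000 * 1e6 * 455 / 1000 bits
= 4550000000 bits
= 568750000 bytes
= 555419.9219 KB
BDP = 4550000000 bits (568750000 bytes)


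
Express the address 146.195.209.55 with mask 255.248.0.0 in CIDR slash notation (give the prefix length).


Binary: 11111111.11111000.00000000.00000000
Count leading 1s
Prefix: /13


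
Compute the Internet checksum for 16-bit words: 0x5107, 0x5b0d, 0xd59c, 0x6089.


Sum all words (with carry folding):
+ 0x5107 = 0x5107
+ 0x5b0d = 0xac14
+ 0xd59c = 0x81b1
+ 0x6089 = 0xe23a
One's complement: ~0xe23a
Checksum = 0x1dc5


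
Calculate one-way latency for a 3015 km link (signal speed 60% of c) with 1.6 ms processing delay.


Speed = 0.6 * 3e5 km/s = 180000 km/s
Propagation delay = 3015 / 180000 = 0.0168 s = 16.75 ms
Processing delay = 1.6 ms
Total one-way latency = 18.35 ms


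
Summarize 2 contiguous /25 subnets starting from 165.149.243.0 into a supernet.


Original prefix: /25
Number of subnets: 2 = 2^1
New prefix = 25 - 1 = 24
Supernet: 165.149.243.0/24


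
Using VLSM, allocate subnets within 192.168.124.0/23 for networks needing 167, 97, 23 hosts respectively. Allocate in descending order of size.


167 hosts -> /24 (254 usable): 192.168.124.0/24
97 hosts -> /25 (126 usable): 192.168.125.0/25
23 hosts -> /27 (30 usable): 192.168.125.128/27
Allocation: 192.168.124.0/24 (167 hosts, 254 usable); 192.168.125.0/25 (97 hosts, 126 usable); 192.168.125.128/27 (23 hosts, 30 usable)


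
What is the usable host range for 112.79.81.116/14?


Network: 112.76.0.0
Broadcast: 112.79.255.255
First usable = network + 1
Last usable = broadcast - 1
Range: 112.76.0.1 to 112.79.255.254


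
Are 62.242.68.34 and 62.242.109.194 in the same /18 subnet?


Mask: 255.255.192.0
62.242.68.34 AND mask = 62.242.64.0
62.242.109.194 AND mask = 62.242.64.0
Yes, same subnet (62.242.64.0)


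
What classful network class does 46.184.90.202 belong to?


First octet: 46
Binary: 00101110
0xxxxxxx -> Class A (1-126)
Class A, default mask 255.0.0.0 (/8)


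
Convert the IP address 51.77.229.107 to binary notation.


51 = 00110011
77 = 01001101
229 = 11100101
107 = 01101011
Binary: 00110011.01001101.11100101.01101011


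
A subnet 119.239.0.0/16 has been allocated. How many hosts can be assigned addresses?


Host bits = 32 - 16 = 16
Total addresses = 2^16 = 65536
Usable = total - 2 (network and broadcast)
Usable hosts: 65534


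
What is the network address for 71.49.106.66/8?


IP:   01000111.00110001.01101010.01000010
Mask: 11111111.00000000.00000000.00000000
AND operation:
Net:  01000111.00000000.00000000.00000000
Network: 71.0.0.0/8


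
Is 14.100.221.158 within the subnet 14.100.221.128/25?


Subnet network: 14.100.221.128
Test IP AND mask: 14.100.221.128
Yes, 14.100.221.158 is in 14.100.221.128/25


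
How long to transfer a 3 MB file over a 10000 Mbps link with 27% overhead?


Effective throughput = 10000 * (1 - 27/100) = 7300 Mbps
File size in Mb = 3 * 8 = 24 Mb
Time = 24 / 7300
Time = 0.0033 seconds


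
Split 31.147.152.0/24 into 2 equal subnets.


New prefix = 24 + 1 = 25
Each subnet has 128 addresses
  31.147.152.0/25
  31.147.152.128/25
Subnets: 31.147.152.0/25, 31.147.152.128/25


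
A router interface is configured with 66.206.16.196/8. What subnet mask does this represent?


/8 means 8 network bits, 24 host bits
Binary: 11111111000000000000000000000000
Mask: 255.0.0.0


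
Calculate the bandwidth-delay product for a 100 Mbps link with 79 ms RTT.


BDP = bandwidth * RTT
= 100 Mbps * 79 ms
= 100 * 1e6 * 79 / 1000 bits
= 7900000 bits
= 987500 bytes
= 964.3555 KB
BDP = 7900000 bits (987500 bytes)


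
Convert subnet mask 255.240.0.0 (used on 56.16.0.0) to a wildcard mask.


Subnet mask: 255.240.0.0
Wildcard = 255.255.255.255 - subnet mask
255 - 255 = 0
255 - 240 = 15
255 - 0 = 255
255 - 0 = 255
Wildcard: 0.15.255.255


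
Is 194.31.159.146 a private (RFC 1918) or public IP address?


RFC 1918 private ranges:
  10.0.0.0/8 (10.0.0.0 - 10.255.255.255)
  172.16.0.0/12 (172.16.0.0 - 172.31.255.255)
  192.168.0.0/16 (192.168.0.0 - 192.168.255.255)
Public (not in any RFC 1918 range)


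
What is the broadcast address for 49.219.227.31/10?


Network: 49.192.0.0/10
Host bits = 22
Set all host bits to 1:
Broadcast: 49.255.255.255


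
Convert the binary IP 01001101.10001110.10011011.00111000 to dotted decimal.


01001101 = 77
10001110 = 142
10011011 = 155
00111000 = 56
IP: 77.142.155.56


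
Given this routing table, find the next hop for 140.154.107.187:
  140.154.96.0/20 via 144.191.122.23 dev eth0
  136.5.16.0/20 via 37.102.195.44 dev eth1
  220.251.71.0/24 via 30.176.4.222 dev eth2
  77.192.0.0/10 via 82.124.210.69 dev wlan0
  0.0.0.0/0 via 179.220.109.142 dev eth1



Longest prefix match for 140.154.107.187:
  /20 140.154.96.0: MATCH
  /20 136.5.16.0: no
  /24 220.251.71.0: no
  /10 77.192.0.0: no
  /0 0.0.0.0: MATCH
Selected: next-hop 144.191.122.23 via eth0 (matched /20)


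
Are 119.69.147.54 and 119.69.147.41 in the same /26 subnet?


Mask: 255.255.255.192
119.69.147.54 AND mask = 119.69.147.0
119.69.147.41 AND mask = 119.69.147.0
Yes, same subnet (119.69.147.0)


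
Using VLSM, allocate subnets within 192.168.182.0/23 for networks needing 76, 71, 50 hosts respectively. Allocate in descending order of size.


76 hosts -> /25 (126 usable): 192.168.182.0/25
71 hosts -> /25 (126 usable): 192.168.182.128/25
50 hosts -> /26 (62 usable): 192.168.183.0/26
Allocation: 192.168.182.0/25 (76 hosts, 126 usable); 192.168.182.128/25 (71 hosts, 126 usable); 192.168.183.0/26 (50 hosts, 62 usable)


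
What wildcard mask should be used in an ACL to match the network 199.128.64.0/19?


Subnet mask: 255.255.224.0
Wildcard = 255.255.255.255 - subnet mask
255 - 255 = 0
255 - 255 = 0
255 - 224 = 31
255 - 0 = 255
Wildcard: 0.0.31.255
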